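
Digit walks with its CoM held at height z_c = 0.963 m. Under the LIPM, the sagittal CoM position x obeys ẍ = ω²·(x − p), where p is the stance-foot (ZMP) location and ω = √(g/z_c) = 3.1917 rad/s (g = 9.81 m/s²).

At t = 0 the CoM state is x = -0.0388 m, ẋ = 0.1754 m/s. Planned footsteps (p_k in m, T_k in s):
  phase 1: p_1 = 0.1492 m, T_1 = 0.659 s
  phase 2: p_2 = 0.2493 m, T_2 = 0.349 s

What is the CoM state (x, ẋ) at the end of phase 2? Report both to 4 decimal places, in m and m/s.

x = -1.5848, ẋ = -5.7179

phase 1: p=0.1492, T=0.659, ωT=2.103330, cosh=4.157730, sinh=4.035681; start (x,ẋ)=(-0.038800, 0.175400) → end (x,ẋ)=(-0.410672, -1.692302)
phase 2: p=0.2493, T=0.349, ωT=1.113903, cosh=1.687250, sinh=1.358975; start (x,ẋ)=(-0.410672, -1.692302) → end (x,ẋ)=(-1.584794, -5.717929)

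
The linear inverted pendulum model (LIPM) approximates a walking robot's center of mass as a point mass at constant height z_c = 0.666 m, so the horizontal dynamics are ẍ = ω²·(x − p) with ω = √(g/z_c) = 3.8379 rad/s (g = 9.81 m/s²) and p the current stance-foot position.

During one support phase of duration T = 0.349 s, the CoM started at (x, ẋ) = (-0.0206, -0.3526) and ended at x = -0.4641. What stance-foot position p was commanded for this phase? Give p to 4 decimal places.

p = 0.2490

ωT = 3.8379·0.349 = 1.339427; cosh(ωT) = 2.039426, sinh(ωT) = 1.777430
x(T) = p + (x₀−p)·cosh(ωT) + (ẋ₀/ω)·sinh(ωT) ⇒ p·(1 − cosh) = x(T) − x₀·cosh − (ẋ₀/ω)·sinh
numerator   = -0.4641 − (-0.0206)·2.039426 − (-0.3526/3.8379)·1.777430 = -0.258790
denominator = 1 − 2.039426 = -1.039426
p = -0.258790 / -1.039426 = 0.2490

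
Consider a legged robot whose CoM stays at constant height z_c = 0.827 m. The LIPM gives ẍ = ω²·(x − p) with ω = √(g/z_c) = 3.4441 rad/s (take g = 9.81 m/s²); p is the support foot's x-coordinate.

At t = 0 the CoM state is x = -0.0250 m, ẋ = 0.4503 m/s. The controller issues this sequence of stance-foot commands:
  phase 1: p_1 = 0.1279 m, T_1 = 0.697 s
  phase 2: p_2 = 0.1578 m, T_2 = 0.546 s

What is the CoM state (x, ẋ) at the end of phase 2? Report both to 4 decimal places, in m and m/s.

x = -0.7455, ẋ = -3.0819

phase 1: p=0.1279, T=0.697, ωT=2.400538, cosh=5.559887, sinh=5.469218; start (x,ẋ)=(-0.025000, 0.450300) → end (x,ẋ)=(-0.007132, -0.376489)
phase 2: p=0.1578, T=0.546, ωT=1.880479, cosh=3.354580, sinh=3.202063; start (x,ẋ)=(-0.007132, -0.376489) → end (x,ẋ)=(-0.745508, -3.081869)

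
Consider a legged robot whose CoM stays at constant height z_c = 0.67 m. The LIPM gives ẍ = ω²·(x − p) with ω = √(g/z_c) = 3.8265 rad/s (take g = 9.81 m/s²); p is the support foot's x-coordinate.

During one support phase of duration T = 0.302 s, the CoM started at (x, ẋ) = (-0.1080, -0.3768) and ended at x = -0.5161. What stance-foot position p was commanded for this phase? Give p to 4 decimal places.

p = 0.2505

ωT = 3.8265·0.302 = 1.155603; cosh(ωT) = 1.745403, sinh(ωT) = 1.430535
x(T) = p + (x₀−p)·cosh(ωT) + (ẋ₀/ω)·sinh(ωT) ⇒ p·(1 − cosh) = x(T) − x₀·cosh − (ẋ₀/ω)·sinh
numerator   = -0.5161 − (-0.1080)·1.745403 − (-0.3768/3.8265)·1.430535 = -0.186730
denominator = 1 − 1.745403 = -0.745403
p = -0.186730 / -0.745403 = 0.2505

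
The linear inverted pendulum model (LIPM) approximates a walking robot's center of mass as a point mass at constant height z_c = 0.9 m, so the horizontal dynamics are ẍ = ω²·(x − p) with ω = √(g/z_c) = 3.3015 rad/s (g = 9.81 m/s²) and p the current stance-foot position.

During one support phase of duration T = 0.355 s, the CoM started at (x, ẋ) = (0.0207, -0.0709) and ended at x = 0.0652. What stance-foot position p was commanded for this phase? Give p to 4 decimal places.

p = -0.0779

ωT = 3.3015·0.355 = 1.172032; cosh(ωT) = 1.769142, sinh(ωT) = 1.459406
x(T) = p + (x₀−p)·cosh(ωT) + (ẋ₀/ω)·sinh(ωT) ⇒ p·(1 − cosh) = x(T) − x₀·cosh − (ẋ₀/ω)·sinh
numerator   = 0.0652 − (0.0207)·1.769142 − (-0.0709/3.3015)·1.459406 = 0.059920
denominator = 1 − 1.769142 = -0.769142
p = 0.059920 / -0.769142 = -0.0779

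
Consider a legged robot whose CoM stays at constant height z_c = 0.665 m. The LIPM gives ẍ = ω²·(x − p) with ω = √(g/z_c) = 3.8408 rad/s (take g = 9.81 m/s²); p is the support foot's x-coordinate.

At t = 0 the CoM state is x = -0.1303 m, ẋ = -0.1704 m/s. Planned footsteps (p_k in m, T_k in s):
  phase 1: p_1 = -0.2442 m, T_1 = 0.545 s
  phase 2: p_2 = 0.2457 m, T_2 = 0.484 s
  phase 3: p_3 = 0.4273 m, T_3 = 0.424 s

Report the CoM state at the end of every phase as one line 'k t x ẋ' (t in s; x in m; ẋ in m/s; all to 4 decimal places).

1 0.5450 0.0476 1.0456
2 1.0290 0.4468 1.0539
3 1.4530 1.1512 2.9724

phase 1: p=-0.2442, T=0.545, ωT=2.093236, cosh=4.117204, sinh=3.993916; start (x,ẋ)=(-0.130300, -0.170400) → end (x,ẋ)=(0.047556, 1.045636)
phase 2: p=0.2457, T=0.484, ωT=1.858947, cosh=3.286407, sinh=3.130570; start (x,ẋ)=(0.047556, 1.045636) → end (x,ẋ)=(0.446799, 1.053926)
phase 3: p=0.4273, T=0.424, ωT=1.628499, cosh=2.646222, sinh=2.449998; start (x,ẋ)=(0.446799, 1.053926) → end (x,ẋ)=(1.151185, 2.972409)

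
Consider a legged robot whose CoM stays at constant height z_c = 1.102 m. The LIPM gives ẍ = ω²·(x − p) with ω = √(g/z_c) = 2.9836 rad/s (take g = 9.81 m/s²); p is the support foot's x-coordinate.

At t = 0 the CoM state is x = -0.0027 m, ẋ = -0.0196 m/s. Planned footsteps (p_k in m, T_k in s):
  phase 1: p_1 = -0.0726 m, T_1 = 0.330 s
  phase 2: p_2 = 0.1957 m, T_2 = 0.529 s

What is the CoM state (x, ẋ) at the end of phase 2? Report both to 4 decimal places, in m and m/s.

x = -0.0684, ẋ = -0.6405

phase 1: p=-0.0726, T=0.330, ωT=0.984588, cosh=1.525151, sinh=1.151558; start (x,ẋ)=(-0.002700, -0.019600) → end (x,ẋ)=(0.026443, 0.210269)
phase 2: p=0.1957, T=0.529, ωT=1.578324, cosh=2.526574, sinh=2.320254; start (x,ẋ)=(0.026443, 0.210269) → end (x,ẋ)=(-0.068420, -0.640456)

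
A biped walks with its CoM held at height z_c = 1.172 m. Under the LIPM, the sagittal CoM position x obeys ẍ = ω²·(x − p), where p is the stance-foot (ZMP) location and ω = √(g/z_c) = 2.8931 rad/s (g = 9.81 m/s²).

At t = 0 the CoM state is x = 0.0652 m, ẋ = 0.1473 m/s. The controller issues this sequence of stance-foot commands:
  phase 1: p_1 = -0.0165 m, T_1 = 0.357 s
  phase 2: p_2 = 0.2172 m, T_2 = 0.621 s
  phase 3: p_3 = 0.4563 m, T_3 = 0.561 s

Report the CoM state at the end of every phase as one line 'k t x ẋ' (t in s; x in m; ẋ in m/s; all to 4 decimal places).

phase 1: p=-0.0165, T=0.357, ωT=1.032837, cosh=1.582509, sinh=1.226514; start (x,ẋ)=(0.065200, 0.147300) → end (x,ẋ)=(0.175238, 0.523010)
phase 2: p=0.2172, T=0.621, ωT=1.796615, cosh=3.097532, sinh=2.931673; start (x,ẋ)=(0.175238, 0.523010) → end (x,ẋ)=(0.617205, 1.264135)
phase 3: p=0.4563, T=0.561, ωT=1.623029, cosh=2.632860, sinh=2.435560; start (x,ẋ)=(0.617205, 1.264135) → end (x,ẋ)=(1.944153, 4.462075)

1 0.3570 0.1752 0.5230
2 0.9780 0.6172 1.2641
3 1.5390 1.9442 4.4621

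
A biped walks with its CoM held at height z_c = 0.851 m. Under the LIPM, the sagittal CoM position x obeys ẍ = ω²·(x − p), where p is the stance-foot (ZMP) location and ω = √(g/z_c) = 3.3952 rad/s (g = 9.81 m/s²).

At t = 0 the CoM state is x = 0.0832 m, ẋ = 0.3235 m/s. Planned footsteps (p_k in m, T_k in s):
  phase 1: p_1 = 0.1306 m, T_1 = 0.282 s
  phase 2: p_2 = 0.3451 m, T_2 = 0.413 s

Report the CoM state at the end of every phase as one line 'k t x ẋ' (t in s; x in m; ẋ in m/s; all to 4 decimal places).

1 0.2820 0.1656 0.3047
2 0.6950 0.1296 -0.5069

phase 1: p=0.1306, T=0.282, ωT=0.957446, cosh=1.494454, sinh=1.110582; start (x,ẋ)=(0.083200, 0.323500) → end (x,ẋ)=(0.165581, 0.304727)
phase 2: p=0.3451, T=0.413, ωT=1.402218, cosh=2.155127, sinh=1.909076; start (x,ẋ)=(0.165581, 0.304727) → end (x,ẋ)=(0.129558, -0.506863)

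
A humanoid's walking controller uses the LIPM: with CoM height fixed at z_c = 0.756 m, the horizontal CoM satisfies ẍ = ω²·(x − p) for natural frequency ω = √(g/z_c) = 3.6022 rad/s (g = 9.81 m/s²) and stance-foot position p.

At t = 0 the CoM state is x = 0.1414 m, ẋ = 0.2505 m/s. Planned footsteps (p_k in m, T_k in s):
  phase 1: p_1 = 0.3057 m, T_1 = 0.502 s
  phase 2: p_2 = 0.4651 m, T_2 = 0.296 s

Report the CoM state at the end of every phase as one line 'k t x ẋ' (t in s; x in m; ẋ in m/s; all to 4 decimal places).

phase 1: p=0.3057, T=0.502, ωT=1.808304, cosh=3.132014, sinh=2.968082; start (x,ẋ)=(0.141400, 0.250500) → end (x,ẋ)=(-0.002487, -0.972064)
phase 2: p=0.4651, T=0.296, ωT=1.066251, cosh=1.624384, sinh=1.280087; start (x,ẋ)=(-0.002487, -0.972064) → end (x,ẋ)=(-0.639876, -3.735110)

1 0.5020 -0.0025 -0.9721
2 0.7980 -0.6399 -3.7351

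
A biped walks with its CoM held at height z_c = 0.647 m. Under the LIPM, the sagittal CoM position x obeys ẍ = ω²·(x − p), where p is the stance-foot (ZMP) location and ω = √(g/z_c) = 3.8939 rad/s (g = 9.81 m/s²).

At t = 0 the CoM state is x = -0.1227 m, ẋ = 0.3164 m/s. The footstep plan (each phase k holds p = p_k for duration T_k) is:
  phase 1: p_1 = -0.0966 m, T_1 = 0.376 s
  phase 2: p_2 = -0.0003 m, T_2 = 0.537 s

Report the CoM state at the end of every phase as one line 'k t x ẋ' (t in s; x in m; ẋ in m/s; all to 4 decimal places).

phase 1: p=-0.0966, T=0.376, ωT=1.464106, cosh=2.277481, sinh=2.046197; start (x,ẋ)=(-0.122700, 0.316400) → end (x,ẋ)=(0.010222, 0.512638)
phase 2: p=-0.0003, T=0.537, ωT=2.091024, cosh=4.108381, sinh=3.984820; start (x,ẋ)=(0.010222, 0.512638) → end (x,ẋ)=(0.567537, 2.269379)

1 0.3760 0.0102 0.5126
2 0.9130 0.5675 2.2694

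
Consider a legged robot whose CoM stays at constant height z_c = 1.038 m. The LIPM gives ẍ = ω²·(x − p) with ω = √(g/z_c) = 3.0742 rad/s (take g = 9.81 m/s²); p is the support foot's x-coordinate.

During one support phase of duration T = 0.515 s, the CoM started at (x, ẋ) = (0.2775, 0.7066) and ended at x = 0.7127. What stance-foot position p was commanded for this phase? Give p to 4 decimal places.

p = 0.3431

ωT = 3.0742·0.515 = 1.583213; cosh(ωT) = 2.537947, sinh(ωT) = 2.332633
x(T) = p + (x₀−p)·cosh(ωT) + (ẋ₀/ω)·sinh(ωT) ⇒ p·(1 − cosh) = x(T) − x₀·cosh − (ẋ₀/ω)·sinh
numerator   = 0.7127 − (0.2775)·2.537947 − (0.7066/3.0742)·2.332633 = -0.527732
denominator = 1 − 2.537947 = -1.537947
p = -0.527732 / -1.537947 = 0.3431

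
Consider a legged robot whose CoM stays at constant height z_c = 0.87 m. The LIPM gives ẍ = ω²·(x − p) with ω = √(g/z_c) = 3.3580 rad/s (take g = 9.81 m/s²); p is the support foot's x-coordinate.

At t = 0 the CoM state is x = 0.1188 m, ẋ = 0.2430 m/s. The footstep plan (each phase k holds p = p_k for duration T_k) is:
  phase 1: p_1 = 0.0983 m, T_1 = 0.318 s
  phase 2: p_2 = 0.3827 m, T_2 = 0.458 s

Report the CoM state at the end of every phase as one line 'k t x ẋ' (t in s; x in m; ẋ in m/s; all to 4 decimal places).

phase 1: p=0.0983, T=0.318, ωT=1.067844, cosh=1.626425, sinh=1.282676; start (x,ẋ)=(0.118800, 0.243000) → end (x,ẋ)=(0.224462, 0.483519)
phase 2: p=0.3827, T=0.458, ωT=1.537964, cosh=2.434960, sinh=2.220142; start (x,ẋ)=(0.224462, 0.483519) → end (x,ẋ)=(0.317075, -0.002352)

1 0.3180 0.2245 0.4835
2 0.7760 0.3171 -0.0024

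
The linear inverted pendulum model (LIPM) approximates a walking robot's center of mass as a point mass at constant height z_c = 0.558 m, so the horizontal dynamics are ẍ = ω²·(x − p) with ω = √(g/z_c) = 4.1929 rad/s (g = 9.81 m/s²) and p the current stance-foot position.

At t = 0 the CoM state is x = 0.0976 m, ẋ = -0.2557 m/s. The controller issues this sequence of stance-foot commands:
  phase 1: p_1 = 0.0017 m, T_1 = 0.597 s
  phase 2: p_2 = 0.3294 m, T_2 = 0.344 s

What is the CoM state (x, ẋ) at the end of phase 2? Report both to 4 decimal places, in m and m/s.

x = 0.5016, ẋ = 1.0342

phase 1: p=0.0017, T=0.597, ωT=2.503161, cosh=6.151447, sinh=6.069621; start (x,ẋ)=(0.097600, -0.255700) → end (x,ẋ)=(0.221474, 0.867664)
phase 2: p=0.3294, T=0.344, ωT=1.442358, cosh=2.233514, sinh=1.997144; start (x,ẋ)=(0.221474, 0.867664) → end (x,ẋ)=(0.501627, 1.034184)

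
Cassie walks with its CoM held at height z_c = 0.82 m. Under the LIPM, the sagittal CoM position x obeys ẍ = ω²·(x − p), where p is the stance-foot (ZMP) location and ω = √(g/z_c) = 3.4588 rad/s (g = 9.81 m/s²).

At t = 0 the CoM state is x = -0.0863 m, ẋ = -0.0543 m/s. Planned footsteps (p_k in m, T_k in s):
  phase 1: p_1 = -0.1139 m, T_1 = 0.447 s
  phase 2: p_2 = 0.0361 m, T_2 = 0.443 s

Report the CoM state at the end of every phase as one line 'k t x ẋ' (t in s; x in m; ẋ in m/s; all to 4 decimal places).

1 0.4470 -0.0814 0.0806
2 0.8900 -0.1970 -0.7010

phase 1: p=-0.1139, T=0.447, ωT=1.546084, cosh=2.453068, sinh=2.239987; start (x,ẋ)=(-0.086300, -0.054300) → end (x,ẋ)=(-0.081361, 0.080634)
phase 2: p=0.0361, T=0.443, ωT=1.532248, cosh=2.422311, sinh=2.206261; start (x,ẋ)=(-0.081361, 0.080634) → end (x,ẋ)=(-0.196993, -0.701027)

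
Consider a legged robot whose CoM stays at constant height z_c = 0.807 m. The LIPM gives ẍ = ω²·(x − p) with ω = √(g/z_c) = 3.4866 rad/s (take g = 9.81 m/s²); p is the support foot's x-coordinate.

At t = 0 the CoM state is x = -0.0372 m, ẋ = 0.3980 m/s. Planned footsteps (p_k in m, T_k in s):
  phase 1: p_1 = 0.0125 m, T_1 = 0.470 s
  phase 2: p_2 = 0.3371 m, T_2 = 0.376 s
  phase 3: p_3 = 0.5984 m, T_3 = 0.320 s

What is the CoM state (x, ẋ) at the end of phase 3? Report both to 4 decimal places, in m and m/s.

phase 1: p=0.0125, T=0.470, ωT=1.638702, cosh=2.671357, sinh=2.477125; start (x,ẋ)=(-0.037200, 0.398000) → end (x,ẋ)=(0.162501, 0.633954)
phase 2: p=0.3371, T=0.376, ωT=1.310962, cosh=1.989650, sinh=1.720089; start (x,ẋ)=(0.162501, 0.633954) → end (x,ẋ)=(0.302465, 0.214228)
phase 3: p=0.5984, T=0.320, ωT=1.115712, cosh=1.689711, sinh=1.362029; start (x,ẋ)=(0.302465, 0.214228) → end (x,ẋ)=(0.182043, -1.043367)

x = 0.1820, ẋ = -1.0434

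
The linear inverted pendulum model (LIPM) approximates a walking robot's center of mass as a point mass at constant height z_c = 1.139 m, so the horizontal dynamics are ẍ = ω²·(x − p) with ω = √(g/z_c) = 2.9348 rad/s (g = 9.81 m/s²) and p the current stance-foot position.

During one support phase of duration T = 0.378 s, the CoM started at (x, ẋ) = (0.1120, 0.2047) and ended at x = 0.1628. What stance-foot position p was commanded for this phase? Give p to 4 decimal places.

p = 0.1758

ωT = 2.9348·0.378 = 1.109354; cosh(ωT) = 1.681086, sinh(ωT) = 1.351314
x(T) = p + (x₀−p)·cosh(ωT) + (ẋ₀/ω)·sinh(ωT) ⇒ p·(1 − cosh) = x(T) − x₀·cosh − (ẋ₀/ω)·sinh
numerator   = 0.1628 − (0.1120)·1.681086 − (0.2047/2.9348)·1.351314 = -0.119735
denominator = 1 − 1.681086 = -0.681086
p = -0.119735 / -0.681086 = 0.1758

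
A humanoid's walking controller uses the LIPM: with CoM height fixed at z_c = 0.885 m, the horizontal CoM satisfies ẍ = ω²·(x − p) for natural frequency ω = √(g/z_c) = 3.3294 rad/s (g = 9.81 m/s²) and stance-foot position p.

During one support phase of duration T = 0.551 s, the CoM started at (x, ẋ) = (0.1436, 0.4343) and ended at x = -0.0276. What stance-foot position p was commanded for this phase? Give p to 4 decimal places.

p = 0.4011

ωT = 3.3294·0.551 = 1.834499; cosh(ωT) = 3.210846, sinh(ωT) = 3.051153
x(T) = p + (x₀−p)·cosh(ωT) + (ẋ₀/ω)·sinh(ωT) ⇒ p·(1 − cosh) = x(T) − x₀·cosh − (ẋ₀/ω)·sinh
numerator   = -0.0276 − (0.1436)·3.210846 − (0.4343/3.3294)·3.051153 = -0.886682
denominator = 1 − 3.210846 = -2.210846
p = -0.886682 / -2.210846 = 0.4011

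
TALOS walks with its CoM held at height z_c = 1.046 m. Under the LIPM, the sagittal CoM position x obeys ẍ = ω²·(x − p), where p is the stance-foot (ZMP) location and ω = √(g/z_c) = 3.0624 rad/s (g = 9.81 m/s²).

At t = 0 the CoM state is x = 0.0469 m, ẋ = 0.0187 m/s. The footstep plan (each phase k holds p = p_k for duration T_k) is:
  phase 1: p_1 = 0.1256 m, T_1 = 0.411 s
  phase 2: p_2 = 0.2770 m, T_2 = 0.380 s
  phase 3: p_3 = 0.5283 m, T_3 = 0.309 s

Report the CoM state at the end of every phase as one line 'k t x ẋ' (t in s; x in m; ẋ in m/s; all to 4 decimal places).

1 0.4110 -0.0142 -0.3545
2 0.7910 -0.4019 -1.9113
3 1.1000 -1.5332 -5.9493

phase 1: p=0.1256, T=0.411, ωT=1.258646, cosh=1.902345, sinh=1.618307; start (x,ẋ)=(0.046900, 0.018700) → end (x,ẋ)=(-0.014233, -0.354456)
phase 2: p=0.2770, T=0.380, ωT=1.163712, cosh=1.757060, sinh=1.444736; start (x,ẋ)=(-0.014233, -0.354456) → end (x,ẋ)=(-0.401934, -1.911318)
phase 3: p=0.5283, T=0.309, ωT=0.946282, cosh=1.482147, sinh=1.093966; start (x,ẋ)=(-0.401934, -1.911318) → end (x,ẋ)=(-1.533214, -5.949286)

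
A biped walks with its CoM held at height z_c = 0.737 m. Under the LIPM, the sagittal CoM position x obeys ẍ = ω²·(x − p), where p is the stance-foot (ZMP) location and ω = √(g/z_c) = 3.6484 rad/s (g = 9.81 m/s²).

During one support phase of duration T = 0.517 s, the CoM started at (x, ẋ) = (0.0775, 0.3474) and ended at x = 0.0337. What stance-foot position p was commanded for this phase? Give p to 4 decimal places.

ωT = 3.6484·0.517 = 1.886223; cosh(ωT) = 3.373028, sinh(ωT) = 3.221385
x(T) = p + (x₀−p)·cosh(ωT) + (ẋ₀/ω)·sinh(ωT) ⇒ p·(1 − cosh) = x(T) − x₀·cosh − (ẋ₀/ω)·sinh
numerator   = 0.0337 − (0.0775)·3.373028 − (0.3474/3.6484)·3.221385 = -0.534449
denominator = 1 − 3.373028 = -2.373028
p = -0.534449 / -2.373028 = 0.2252

p = 0.2252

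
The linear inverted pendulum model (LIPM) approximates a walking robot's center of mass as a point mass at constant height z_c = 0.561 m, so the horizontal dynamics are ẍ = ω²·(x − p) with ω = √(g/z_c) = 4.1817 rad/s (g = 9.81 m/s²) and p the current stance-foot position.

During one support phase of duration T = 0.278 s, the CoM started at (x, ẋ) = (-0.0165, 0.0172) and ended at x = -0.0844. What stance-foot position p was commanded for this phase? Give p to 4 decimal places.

ωT = 4.1817·0.278 = 1.162513; cosh(ωT) = 1.755329, sinh(ωT) = 1.442629
x(T) = p + (x₀−p)·cosh(ωT) + (ẋ₀/ω)·sinh(ωT) ⇒ p·(1 − cosh) = x(T) − x₀·cosh − (ẋ₀/ω)·sinh
numerator   = -0.0844 − (-0.0165)·1.755329 − (0.0172/4.1817)·1.442629 = -0.061371
denominator = 1 − 1.755329 = -0.755329
p = -0.061371 / -0.755329 = 0.0813

p = 0.0813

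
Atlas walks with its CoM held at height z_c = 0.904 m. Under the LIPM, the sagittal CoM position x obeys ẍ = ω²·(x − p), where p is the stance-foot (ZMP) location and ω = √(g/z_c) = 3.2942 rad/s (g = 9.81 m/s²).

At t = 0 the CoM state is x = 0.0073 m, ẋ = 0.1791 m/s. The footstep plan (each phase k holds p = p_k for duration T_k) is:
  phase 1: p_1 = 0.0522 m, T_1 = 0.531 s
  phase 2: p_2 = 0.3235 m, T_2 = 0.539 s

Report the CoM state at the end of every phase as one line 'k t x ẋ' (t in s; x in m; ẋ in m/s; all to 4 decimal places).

1 0.5310 0.0708 0.1181
2 1.0700 -0.3411 -2.0282

phase 1: p=0.0522, T=0.531, ωT=1.749220, cosh=2.962013, sinh=2.788104; start (x,ẋ)=(0.007300, 0.179100) → end (x,ẋ)=(0.070790, 0.118109)
phase 2: p=0.3235, T=0.539, ωT=1.775574, cosh=3.036527, sinh=2.867141; start (x,ẋ)=(0.070790, 0.118109) → end (x,ẋ)=(-0.341063, -2.028187)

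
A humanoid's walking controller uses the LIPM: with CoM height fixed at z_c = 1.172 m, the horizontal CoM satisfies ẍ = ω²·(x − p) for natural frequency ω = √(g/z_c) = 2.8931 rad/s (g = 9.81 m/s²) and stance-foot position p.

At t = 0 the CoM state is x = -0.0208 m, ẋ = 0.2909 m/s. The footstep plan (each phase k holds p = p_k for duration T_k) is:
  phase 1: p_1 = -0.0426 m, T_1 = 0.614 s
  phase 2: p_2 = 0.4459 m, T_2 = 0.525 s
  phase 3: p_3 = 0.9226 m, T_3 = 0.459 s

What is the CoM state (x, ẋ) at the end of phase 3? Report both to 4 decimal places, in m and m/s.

phase 1: p=-0.0426, T=0.614, ωT=1.776363, cosh=3.038792, sinh=2.869539; start (x,ẋ)=(-0.020800, 0.290900) → end (x,ẋ)=(0.312177, 1.064965)
phase 2: p=0.4459, T=0.525, ωT=1.518878, cosh=2.393027, sinh=2.174069; start (x,ẋ)=(0.312177, 1.064965) → end (x,ẋ)=(0.926183, 1.707397)
phase 3: p=0.9226, T=0.459, ωT=1.327933, cosh=2.019130, sinh=1.754106; start (x,ẋ)=(0.926183, 1.707397) → end (x,ẋ)=(1.965040, 3.465637)

x = 1.9650, ẋ = 3.4656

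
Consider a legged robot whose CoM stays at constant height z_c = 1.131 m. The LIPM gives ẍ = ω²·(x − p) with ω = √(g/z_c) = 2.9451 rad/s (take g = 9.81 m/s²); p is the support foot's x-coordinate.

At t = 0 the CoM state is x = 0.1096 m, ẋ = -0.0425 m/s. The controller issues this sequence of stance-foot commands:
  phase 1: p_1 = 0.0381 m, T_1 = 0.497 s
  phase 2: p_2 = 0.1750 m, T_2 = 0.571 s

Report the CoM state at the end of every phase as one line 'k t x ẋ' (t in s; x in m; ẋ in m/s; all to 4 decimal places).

phase 1: p=0.0381, T=0.497, ωT=1.463715, cosh=2.276680, sinh=2.045305; start (x,ẋ)=(0.109600, -0.042500) → end (x,ẋ)=(0.171367, 0.333930)
phase 2: p=0.1750, T=0.571, ωT=1.681652, cosh=2.780247, sinh=2.594181; start (x,ẋ)=(0.171367, 0.333930) → end (x,ẋ)=(0.459042, 0.900655)

1 0.4970 0.1714 0.3339
2 1.0680 0.4590 0.9007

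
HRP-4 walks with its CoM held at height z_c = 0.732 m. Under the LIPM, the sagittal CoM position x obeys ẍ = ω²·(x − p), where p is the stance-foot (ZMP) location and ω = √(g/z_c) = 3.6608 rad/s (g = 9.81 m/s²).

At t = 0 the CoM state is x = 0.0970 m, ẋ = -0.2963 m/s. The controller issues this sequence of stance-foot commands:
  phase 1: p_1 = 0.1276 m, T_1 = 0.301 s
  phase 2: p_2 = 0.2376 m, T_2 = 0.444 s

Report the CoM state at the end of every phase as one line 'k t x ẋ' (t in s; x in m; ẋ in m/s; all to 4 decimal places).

1 0.3010 -0.0319 -0.6451
2 0.7450 -0.9038 -4.1112

phase 1: p=0.1276, T=0.301, ωT=1.101901, cosh=1.671060, sinh=1.338821; start (x,ẋ)=(0.097000, -0.296300) → end (x,ẋ)=(-0.031897, -0.645111)
phase 2: p=0.2376, T=0.444, ωT=1.625395, cosh=2.638630, sinh=2.441796; start (x,ẋ)=(-0.031897, -0.645111) → end (x,ẋ)=(-0.903799, -4.111220)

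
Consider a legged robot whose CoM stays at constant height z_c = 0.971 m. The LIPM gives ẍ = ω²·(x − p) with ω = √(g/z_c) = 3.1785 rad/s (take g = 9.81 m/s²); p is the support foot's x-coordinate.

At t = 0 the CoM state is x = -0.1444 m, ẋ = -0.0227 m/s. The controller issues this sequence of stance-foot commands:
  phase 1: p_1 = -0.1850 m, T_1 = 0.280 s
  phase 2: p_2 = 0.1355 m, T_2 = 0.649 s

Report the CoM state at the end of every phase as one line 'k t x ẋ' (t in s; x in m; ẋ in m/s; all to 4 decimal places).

1 0.2800 -0.1345 0.0983
2 0.9290 -0.8240 -2.9282

phase 1: p=-0.1850, T=0.280, ωT=0.889980, cosh=1.422872, sinh=1.012208; start (x,ẋ)=(-0.144400, -0.022700) → end (x,ẋ)=(-0.134460, 0.098323)
phase 2: p=0.1355, T=0.649, ωT=2.062847, cosh=3.997713, sinh=3.870622; start (x,ẋ)=(-0.134460, 0.098323) → end (x,ẋ)=(-0.823991, -2.928191)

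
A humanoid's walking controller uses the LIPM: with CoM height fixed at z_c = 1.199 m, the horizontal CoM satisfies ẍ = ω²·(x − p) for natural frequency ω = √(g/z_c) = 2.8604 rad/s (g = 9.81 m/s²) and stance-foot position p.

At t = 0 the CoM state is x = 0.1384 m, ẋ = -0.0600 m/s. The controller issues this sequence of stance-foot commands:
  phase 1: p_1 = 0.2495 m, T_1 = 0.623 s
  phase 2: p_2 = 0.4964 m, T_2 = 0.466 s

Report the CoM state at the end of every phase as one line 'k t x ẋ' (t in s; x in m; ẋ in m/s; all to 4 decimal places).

phase 1: p=0.2495, T=0.623, ωT=1.782029, cosh=3.055099, sinh=2.886803; start (x,ẋ)=(0.138400, -0.060000) → end (x,ẋ)=(-0.150475, -1.100704)
phase 2: p=0.4964, T=0.466, ωT=1.332946, cosh=2.027950, sinh=1.764251; start (x,ẋ)=(-0.150475, -1.100704) → end (x,ẋ)=(-1.494328, -5.496605)

1 0.6230 -0.1505 -1.1007
2 1.0890 -1.4943 -5.4966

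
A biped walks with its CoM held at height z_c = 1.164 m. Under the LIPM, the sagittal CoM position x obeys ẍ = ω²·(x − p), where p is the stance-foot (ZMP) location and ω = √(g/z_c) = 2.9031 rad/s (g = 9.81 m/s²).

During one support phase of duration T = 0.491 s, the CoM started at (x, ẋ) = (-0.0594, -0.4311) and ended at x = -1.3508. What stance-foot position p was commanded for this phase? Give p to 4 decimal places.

ωT = 2.9031·0.491 = 1.425422; cosh(ωT) = 2.200010, sinh(ωT) = 1.959603
x(T) = p + (x₀−p)·cosh(ωT) + (ẋ₀/ω)·sinh(ωT) ⇒ p·(1 − cosh) = x(T) − x₀·cosh − (ẋ₀/ω)·sinh
numerator   = -1.3508 − (-0.0594)·2.200010 − (-0.4311/2.9031)·1.959603 = -0.929125
denominator = 1 − 2.200010 = -1.200010
p = -0.929125 / -1.200010 = 0.7743

p = 0.7743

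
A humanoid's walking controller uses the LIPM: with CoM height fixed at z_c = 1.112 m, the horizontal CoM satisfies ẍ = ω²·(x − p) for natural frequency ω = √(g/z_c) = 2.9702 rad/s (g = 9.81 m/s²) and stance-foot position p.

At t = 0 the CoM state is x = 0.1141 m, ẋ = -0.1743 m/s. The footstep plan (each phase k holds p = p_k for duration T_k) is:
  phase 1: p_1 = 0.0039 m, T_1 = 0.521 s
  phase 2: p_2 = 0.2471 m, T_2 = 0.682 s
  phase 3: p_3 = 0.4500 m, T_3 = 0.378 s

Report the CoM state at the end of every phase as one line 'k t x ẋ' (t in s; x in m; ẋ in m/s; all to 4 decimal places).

1 0.5210 0.1429 0.3062
2 1.2030 0.2293 0.0283
3 1.5810 0.0880 -0.8525

phase 1: p=0.0039, T=0.521, ωT=1.547474, cosh=2.456185, sinh=2.243400; start (x,ẋ)=(0.114100, -0.174300) → end (x,ẋ)=(0.142922, 0.306188)
phase 2: p=0.2471, T=0.682, ωT=2.025676, cosh=3.856571, sinh=3.724666; start (x,ẋ)=(0.142922, 0.306188) → end (x,ẋ)=(0.229295, 0.028317)
phase 3: p=0.4500, T=0.378, ωT=1.122736, cosh=1.699319, sinh=1.373931; start (x,ẋ)=(0.229295, 0.028317) → end (x,ẋ)=(0.088050, -0.852546)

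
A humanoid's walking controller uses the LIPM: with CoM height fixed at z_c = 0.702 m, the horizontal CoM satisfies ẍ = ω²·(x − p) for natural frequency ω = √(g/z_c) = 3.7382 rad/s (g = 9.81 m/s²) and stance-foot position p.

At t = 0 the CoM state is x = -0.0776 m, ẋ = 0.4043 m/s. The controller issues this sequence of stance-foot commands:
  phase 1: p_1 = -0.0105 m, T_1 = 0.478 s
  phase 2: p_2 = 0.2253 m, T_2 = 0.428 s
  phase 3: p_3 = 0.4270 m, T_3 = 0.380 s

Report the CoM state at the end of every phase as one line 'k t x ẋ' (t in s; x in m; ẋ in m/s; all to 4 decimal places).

phase 1: p=-0.0105, T=0.478, ωT=1.786860, cosh=3.069079, sinh=2.901594; start (x,ẋ)=(-0.077600, 0.404300) → end (x,ẋ)=(0.097383, 0.513013)
phase 2: p=0.2253, T=0.428, ωT=1.599950, cosh=2.577345, sinh=2.375438; start (x,ẋ)=(0.097383, 0.513013) → end (x,ẋ)=(0.221607, 0.186323)
phase 3: p=0.4270, T=0.380, ωT=1.420516, cosh=2.190423, sinh=1.948833; start (x,ẋ)=(0.221607, 0.186323) → end (x,ẋ)=(0.074238, -1.088190)

1 0.4780 0.0974 0.5130
2 0.9060 0.2216 0.1863
3 1.2860 0.0742 -1.0882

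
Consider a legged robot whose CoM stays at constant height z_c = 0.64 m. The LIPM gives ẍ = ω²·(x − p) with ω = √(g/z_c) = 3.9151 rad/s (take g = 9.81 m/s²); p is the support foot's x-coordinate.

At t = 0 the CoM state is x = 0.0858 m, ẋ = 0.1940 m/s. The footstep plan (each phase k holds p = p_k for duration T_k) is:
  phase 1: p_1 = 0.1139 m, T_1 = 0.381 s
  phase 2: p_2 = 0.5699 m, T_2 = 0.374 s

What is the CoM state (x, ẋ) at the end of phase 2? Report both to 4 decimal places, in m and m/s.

phase 1: p=0.1139, T=0.381, ωT=1.491653, cosh=2.334718, sinh=2.109718; start (x,ẋ)=(0.085800, 0.194000) → end (x,ẋ)=(0.152835, 0.220836)
phase 2: p=0.5699, T=0.374, ωT=1.464247, cosh=2.277770, sinh=2.046518; start (x,ẋ)=(0.152835, 0.220836) → end (x,ẋ)=(-0.264643, -2.838648)

x = -0.2646, ẋ = -2.8386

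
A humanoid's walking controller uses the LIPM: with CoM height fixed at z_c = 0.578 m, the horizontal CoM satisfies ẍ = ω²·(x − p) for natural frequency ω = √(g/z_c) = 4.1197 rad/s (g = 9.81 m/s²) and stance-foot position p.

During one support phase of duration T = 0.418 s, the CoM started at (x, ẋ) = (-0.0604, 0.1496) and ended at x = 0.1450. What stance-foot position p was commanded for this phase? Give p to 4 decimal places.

p = -0.1171

ωT = 4.1197·0.418 = 1.722035; cosh(ωT) = 2.887302, sinh(ωT) = 2.708600
x(T) = p + (x₀−p)·cosh(ωT) + (ẋ₀/ω)·sinh(ωT) ⇒ p·(1 − cosh) = x(T) − x₀·cosh − (ẋ₀/ω)·sinh
numerator   = 0.1450 − (-0.0604)·2.887302 − (0.1496/4.1197)·2.708600 = 0.221035
denominator = 1 − 2.887302 = -1.887302
p = 0.221035 / -1.887302 = -0.1171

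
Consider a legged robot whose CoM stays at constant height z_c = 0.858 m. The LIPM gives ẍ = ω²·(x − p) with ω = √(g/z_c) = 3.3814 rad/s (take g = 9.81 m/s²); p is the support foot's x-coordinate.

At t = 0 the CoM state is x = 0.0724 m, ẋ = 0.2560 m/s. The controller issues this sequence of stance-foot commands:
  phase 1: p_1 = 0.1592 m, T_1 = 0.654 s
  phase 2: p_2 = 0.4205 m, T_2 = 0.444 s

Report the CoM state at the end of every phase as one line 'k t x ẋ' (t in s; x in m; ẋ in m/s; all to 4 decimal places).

1 0.6540 0.0997 -0.1411
2 1.0980 -0.4241 -2.6457

phase 1: p=0.1592, T=0.654, ωT=2.211436, cosh=4.619178, sinh=4.509635; start (x,ẋ)=(0.072400, 0.256000) → end (x,ẋ)=(0.099672, -0.141093)
phase 2: p=0.4205, T=0.444, ωT=1.501342, cosh=2.355268, sinh=2.132437; start (x,ẋ)=(0.099672, -0.141093) → end (x,ẋ)=(-0.424114, -2.645682)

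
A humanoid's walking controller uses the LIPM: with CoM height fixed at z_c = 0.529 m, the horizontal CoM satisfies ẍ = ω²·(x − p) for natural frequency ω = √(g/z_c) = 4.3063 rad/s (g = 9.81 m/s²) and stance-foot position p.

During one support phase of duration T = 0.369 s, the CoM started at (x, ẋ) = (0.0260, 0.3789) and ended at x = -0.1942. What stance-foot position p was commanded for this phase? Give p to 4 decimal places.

ωT = 4.3063·0.369 = 1.589025; cosh(ωT) = 2.551547, sinh(ωT) = 2.347422
x(T) = p + (x₀−p)·cosh(ωT) + (ẋ₀/ω)·sinh(ωT) ⇒ p·(1 − cosh) = x(T) − x₀·cosh − (ẋ₀/ω)·sinh
numerator   = -0.1942 − (0.0260)·2.551547 − (0.3789/4.3063)·2.347422 = -0.467084
denominator = 1 − 2.551547 = -1.551547
p = -0.467084 / -1.551547 = 0.3010

p = 0.3010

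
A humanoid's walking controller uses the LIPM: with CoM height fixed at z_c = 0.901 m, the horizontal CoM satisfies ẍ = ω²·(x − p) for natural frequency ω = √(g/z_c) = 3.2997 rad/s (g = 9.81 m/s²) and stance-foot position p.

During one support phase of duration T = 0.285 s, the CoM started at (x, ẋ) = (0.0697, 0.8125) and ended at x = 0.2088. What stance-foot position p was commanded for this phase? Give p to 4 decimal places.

p = 0.3390

ωT = 3.2997·0.285 = 0.940414; cosh(ωT) = 1.475754, sinh(ωT) = 1.085288
x(T) = p + (x₀−p)·cosh(ωT) + (ẋ₀/ω)·sinh(ωT) ⇒ p·(1 − cosh) = x(T) − x₀·cosh − (ẋ₀/ω)·sinh
numerator   = 0.2088 − (0.0697)·1.475754 − (0.8125/3.2997)·1.085288 = -0.161296
denominator = 1 − 1.475754 = -0.475754
p = -0.161296 / -0.475754 = 0.3390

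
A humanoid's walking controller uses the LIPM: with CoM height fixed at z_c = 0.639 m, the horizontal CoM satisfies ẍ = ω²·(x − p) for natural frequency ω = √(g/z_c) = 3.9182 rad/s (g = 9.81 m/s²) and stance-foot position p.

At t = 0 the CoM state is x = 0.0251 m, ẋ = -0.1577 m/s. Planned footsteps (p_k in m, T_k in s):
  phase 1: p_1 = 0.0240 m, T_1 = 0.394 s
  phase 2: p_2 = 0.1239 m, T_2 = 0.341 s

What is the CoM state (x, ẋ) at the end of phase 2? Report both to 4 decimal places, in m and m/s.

x = -0.4267, ẋ = -2.0637

phase 1: p=0.0240, T=0.394, ωT=1.543771, cosh=2.447893, sinh=2.234319; start (x,ẋ)=(0.025100, -0.157700) → end (x,ẋ)=(-0.063234, -0.376403)
phase 2: p=0.1239, T=0.341, ωT=1.336106, cosh=2.033535, sinh=1.770667; start (x,ẋ)=(-0.063234, -0.376403) → end (x,ẋ)=(-0.426744, -2.063734)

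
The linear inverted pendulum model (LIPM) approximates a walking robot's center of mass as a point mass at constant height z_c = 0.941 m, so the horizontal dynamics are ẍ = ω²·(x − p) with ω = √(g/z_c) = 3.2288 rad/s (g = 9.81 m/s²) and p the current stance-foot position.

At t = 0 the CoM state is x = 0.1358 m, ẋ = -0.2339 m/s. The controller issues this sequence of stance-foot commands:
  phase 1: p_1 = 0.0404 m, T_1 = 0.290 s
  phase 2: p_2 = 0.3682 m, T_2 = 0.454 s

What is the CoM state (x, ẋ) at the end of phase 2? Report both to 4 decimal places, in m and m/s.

x = -0.2451, ẋ = -1.7850

phase 1: p=0.0404, T=0.290, ωT=0.936352, cosh=1.471358, sinh=1.079302; start (x,ẋ)=(0.135800, -0.233900) → end (x,ẋ)=(0.102581, -0.011696)
phase 2: p=0.3682, T=0.454, ωT=1.465875, cosh=2.281104, sinh=2.050228; start (x,ẋ)=(0.102581, -0.011696) → end (x,ẋ)=(-0.245131, -1.785018)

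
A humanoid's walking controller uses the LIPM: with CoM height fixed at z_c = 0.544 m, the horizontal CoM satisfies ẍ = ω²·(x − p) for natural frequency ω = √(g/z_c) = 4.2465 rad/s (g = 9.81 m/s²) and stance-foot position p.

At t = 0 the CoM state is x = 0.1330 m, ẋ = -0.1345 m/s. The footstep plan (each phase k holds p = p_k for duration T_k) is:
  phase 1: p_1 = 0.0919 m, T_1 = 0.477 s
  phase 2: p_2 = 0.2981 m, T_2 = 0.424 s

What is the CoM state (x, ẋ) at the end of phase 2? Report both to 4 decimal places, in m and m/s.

phase 1: p=0.0919, T=0.477, ωT=2.025580, cosh=3.856214, sinh=3.724296; start (x,ẋ)=(0.133000, -0.134500) → end (x,ẋ)=(0.132430, 0.131345)
phase 2: p=0.2981, T=0.424, ωT=1.800516, cosh=3.108992, sinh=2.943778; start (x,ẋ)=(0.132430, 0.131345) → end (x,ẋ)=(-0.125914, -1.662647)

x = -0.1259, ẋ = -1.6626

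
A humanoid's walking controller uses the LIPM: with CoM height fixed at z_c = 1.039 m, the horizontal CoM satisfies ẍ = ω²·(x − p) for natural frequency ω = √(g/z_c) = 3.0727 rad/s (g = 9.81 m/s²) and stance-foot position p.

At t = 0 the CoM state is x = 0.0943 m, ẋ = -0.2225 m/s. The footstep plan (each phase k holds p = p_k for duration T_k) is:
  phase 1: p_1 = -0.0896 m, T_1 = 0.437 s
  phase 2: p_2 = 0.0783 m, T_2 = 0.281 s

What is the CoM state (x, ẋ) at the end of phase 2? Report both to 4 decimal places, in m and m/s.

x = 0.3642, ẋ = 1.0092

phase 1: p=-0.0896, T=0.437, ωT=1.342770, cosh=2.045379, sinh=1.784258; start (x,ẋ)=(0.094300, -0.222500) → end (x,ẋ)=(0.157344, 0.553133)
phase 2: p=0.0783, T=0.281, ωT=0.863429, cosh=1.396495, sinh=0.974782; start (x,ẋ)=(0.157344, 0.553133) → end (x,ẋ)=(0.364160, 1.009200)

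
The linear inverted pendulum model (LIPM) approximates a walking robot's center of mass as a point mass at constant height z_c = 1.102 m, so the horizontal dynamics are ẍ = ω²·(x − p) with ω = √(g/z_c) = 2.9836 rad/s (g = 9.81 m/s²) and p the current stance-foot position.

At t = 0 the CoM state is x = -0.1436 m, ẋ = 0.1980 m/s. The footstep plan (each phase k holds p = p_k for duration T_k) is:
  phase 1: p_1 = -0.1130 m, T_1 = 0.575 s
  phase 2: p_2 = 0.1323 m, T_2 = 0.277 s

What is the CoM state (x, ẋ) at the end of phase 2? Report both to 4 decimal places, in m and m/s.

phase 1: p=-0.1130, T=0.575, ωT=1.715570, cosh=2.869852, sinh=2.689991; start (x,ẋ)=(-0.143600, 0.198000) → end (x,ẋ)=(-0.022302, 0.322640)
phase 2: p=0.1323, T=0.277, ωT=0.826457, cosh=1.361403, sinh=0.923806; start (x,ẋ)=(-0.022302, 0.322640) → end (x,ẋ)=(0.021722, 0.013117)

x = 0.0217, ẋ = 0.0131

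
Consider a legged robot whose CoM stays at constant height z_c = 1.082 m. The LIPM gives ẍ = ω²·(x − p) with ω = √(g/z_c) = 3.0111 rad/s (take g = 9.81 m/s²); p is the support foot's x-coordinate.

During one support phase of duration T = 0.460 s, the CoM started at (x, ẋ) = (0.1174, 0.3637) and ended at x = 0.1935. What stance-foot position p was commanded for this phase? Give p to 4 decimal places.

p = 0.2511

ωT = 3.0111·0.460 = 1.385106; cosh(ωT) = 2.122773, sinh(ωT) = 1.872476
x(T) = p + (x₀−p)·cosh(ωT) + (ẋ₀/ω)·sinh(ωT) ⇒ p·(1 − cosh) = x(T) − x₀·cosh − (ẋ₀/ω)·sinh
numerator   = 0.1935 − (0.1174)·2.122773 − (0.3637/3.0111)·1.872476 = -0.281883
denominator = 1 − 2.122773 = -1.122773
p = -0.281883 / -1.122773 = 0.2511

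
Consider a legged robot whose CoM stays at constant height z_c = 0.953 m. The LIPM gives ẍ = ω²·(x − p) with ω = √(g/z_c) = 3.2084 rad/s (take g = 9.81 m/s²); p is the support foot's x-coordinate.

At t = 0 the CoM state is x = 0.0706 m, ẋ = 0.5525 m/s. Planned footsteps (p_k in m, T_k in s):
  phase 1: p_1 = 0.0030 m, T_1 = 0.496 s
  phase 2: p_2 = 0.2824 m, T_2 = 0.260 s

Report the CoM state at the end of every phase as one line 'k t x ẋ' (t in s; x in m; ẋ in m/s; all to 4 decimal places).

1 0.4960 0.5811 1.9232
2 0.7560 1.2513 3.5276

phase 1: p=0.0030, T=0.496, ωT=1.591366, cosh=2.557051, sinh=2.353403; start (x,ẋ)=(0.070600, 0.552500) → end (x,ẋ)=(0.581123, 1.923195)
phase 2: p=0.2824, T=0.260, ωT=0.834184, cosh=1.368581, sinh=0.934353; start (x,ẋ)=(0.581123, 1.923195) → end (x,ẋ)=(1.251301, 3.527553)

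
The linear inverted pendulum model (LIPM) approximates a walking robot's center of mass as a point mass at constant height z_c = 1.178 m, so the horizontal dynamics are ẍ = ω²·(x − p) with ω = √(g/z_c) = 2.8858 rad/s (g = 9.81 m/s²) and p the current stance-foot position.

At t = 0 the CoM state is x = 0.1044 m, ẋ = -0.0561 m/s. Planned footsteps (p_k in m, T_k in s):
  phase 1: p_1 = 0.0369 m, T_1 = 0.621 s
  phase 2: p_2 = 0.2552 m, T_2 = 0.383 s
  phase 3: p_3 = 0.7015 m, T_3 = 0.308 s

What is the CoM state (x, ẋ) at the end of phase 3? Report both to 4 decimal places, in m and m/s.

x = 0.3108, ẋ = -0.5180

phase 1: p=0.0369, T=0.621, ωT=1.792082, cosh=3.084274, sinh=2.917661; start (x,ẋ)=(0.104400, -0.056100) → end (x,ẋ)=(0.188369, 0.395308)
phase 2: p=0.2552, T=0.383, ωT=1.105261, cosh=1.675569, sinh=1.344445; start (x,ẋ)=(0.188369, 0.395308) → end (x,ẋ)=(0.327387, 0.403075)
phase 3: p=0.7015, T=0.308, ωT=0.888826, cosh=1.421706, sinh=1.010568; start (x,ẋ)=(0.327387, 0.403075) → end (x,ẋ)=(0.310773, -0.517969)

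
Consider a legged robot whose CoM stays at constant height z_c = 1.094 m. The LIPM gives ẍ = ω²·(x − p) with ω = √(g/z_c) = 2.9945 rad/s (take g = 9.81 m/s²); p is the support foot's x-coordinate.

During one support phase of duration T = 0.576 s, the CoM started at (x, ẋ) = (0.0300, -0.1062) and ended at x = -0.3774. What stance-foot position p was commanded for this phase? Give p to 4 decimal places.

ωT = 2.9945·0.576 = 1.724832; cosh(ωT) = 2.894891, sinh(ωT) = 2.716688
x(T) = p + (x₀−p)·cosh(ωT) + (ẋ₀/ω)·sinh(ωT) ⇒ p·(1 − cosh) = x(T) − x₀·cosh − (ẋ₀/ω)·sinh
numerator   = -0.3774 − (0.0300)·2.894891 − (-0.1062/2.9945)·2.716688 = -0.367899
denominator = 1 − 2.894891 = -1.894891
p = -0.367899 / -1.894891 = 0.1942

p = 0.1942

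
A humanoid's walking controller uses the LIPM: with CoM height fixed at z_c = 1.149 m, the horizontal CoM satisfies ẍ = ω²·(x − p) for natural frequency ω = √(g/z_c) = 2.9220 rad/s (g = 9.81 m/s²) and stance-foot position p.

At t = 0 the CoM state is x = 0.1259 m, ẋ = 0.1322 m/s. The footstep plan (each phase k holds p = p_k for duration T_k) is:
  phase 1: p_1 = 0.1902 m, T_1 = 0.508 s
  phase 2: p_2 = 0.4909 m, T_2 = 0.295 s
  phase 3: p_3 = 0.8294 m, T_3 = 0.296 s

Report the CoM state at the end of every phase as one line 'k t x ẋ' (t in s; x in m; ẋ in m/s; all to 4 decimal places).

phase 1: p=0.1902, T=0.508, ωT=1.484376, cosh=2.319428, sinh=2.092784; start (x,ẋ)=(0.125900, 0.132200) → end (x,ẋ)=(0.135745, -0.086574)
phase 2: p=0.4909, T=0.295, ωT=0.861990, cosh=1.395094, sinh=0.972774; start (x,ẋ)=(0.135745, -0.086574) → end (x,ẋ)=(-0.033397, -1.130288)
phase 3: p=0.8294, T=0.296, ωT=0.864912, cosh=1.397943, sinh=0.976854; start (x,ẋ)=(-0.033397, -1.130288) → end (x,ẋ)=(-0.754607, -4.042818)

1 0.5080 0.1357 -0.0866
2 0.8030 -0.0334 -1.1303
3 1.0990 -0.7546 -4.0428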